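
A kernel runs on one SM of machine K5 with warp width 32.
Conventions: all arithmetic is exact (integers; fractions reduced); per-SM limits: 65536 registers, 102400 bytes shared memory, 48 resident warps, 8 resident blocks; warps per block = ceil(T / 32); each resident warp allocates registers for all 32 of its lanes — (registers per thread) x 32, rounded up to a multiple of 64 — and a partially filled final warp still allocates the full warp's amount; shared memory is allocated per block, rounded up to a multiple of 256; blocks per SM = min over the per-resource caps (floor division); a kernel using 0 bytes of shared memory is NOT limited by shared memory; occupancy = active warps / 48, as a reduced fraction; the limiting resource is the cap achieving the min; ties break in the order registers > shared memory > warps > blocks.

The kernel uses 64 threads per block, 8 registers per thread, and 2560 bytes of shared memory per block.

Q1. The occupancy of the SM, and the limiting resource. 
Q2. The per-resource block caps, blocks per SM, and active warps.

Answer: occupancy 1/3, limited by blocks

registers: 128 blocks
shared memory: 40 blocks
warps: 24 blocks
blocks: 8 blocks

Answer: 8 blocks, 16 active warps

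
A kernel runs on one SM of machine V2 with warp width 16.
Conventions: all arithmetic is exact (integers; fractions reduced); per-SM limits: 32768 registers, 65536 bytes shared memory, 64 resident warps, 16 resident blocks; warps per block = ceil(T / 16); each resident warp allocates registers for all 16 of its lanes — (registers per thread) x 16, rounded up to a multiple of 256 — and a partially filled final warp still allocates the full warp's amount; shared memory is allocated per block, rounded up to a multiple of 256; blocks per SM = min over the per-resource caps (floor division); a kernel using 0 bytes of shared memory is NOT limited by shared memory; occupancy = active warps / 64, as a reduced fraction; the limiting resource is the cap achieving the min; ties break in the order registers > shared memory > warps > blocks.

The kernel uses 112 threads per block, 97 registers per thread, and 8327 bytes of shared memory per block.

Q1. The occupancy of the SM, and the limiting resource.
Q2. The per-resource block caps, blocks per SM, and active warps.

Answer: occupancy 7/32, limited by registers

registers: 2 blocks
shared memory: 7 blocks
warps: 9 blocks
blocks: 16 blocks

Answer: 2 blocks, 14 active warps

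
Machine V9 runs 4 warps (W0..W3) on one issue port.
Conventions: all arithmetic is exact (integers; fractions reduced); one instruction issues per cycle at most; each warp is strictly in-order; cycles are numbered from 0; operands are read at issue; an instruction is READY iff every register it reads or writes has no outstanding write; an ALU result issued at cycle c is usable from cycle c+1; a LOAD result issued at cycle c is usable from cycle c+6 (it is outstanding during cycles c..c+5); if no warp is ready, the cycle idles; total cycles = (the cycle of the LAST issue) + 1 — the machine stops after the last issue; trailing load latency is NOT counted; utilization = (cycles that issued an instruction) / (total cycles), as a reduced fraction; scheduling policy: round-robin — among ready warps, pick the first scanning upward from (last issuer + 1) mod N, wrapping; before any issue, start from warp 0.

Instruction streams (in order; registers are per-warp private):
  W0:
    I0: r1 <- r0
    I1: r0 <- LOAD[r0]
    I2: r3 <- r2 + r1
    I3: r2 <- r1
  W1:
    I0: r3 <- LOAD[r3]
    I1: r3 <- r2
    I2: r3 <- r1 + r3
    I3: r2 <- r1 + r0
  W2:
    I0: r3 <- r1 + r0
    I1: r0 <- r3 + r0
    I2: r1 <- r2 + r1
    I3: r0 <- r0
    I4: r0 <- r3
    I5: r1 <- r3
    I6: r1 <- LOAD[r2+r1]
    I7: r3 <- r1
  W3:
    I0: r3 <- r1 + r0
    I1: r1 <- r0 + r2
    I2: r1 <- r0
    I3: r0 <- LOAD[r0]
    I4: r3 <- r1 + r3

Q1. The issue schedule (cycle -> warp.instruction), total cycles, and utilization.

cycle 0: W0.I0
cycle 1: W1.I0
cycle 2: W2.I0
cycle 3: W3.I0
cycle 4: W0.I1
cycle 5: W2.I1
cycle 6: W3.I1
cycle 7: W0.I2
cycle 8: W1.I1
cycle 9: W2.I2
cycle 10: W3.I2
cycle 11: W0.I3
cycle 12: W1.I2
cycle 13: W2.I3
cycle 14: W3.I3
cycle 15: W1.I3
cycle 16: W2.I4
cycle 17: W3.I4
cycle 18: W2.I5
cycle 19: W2.I6
cycle 20: idle
cycle 21: idle
cycle 22: idle
cycle 23: idle
cycle 24: idle
cycle 25: W2.I7

Answer: 26 cycles, utilization 21/26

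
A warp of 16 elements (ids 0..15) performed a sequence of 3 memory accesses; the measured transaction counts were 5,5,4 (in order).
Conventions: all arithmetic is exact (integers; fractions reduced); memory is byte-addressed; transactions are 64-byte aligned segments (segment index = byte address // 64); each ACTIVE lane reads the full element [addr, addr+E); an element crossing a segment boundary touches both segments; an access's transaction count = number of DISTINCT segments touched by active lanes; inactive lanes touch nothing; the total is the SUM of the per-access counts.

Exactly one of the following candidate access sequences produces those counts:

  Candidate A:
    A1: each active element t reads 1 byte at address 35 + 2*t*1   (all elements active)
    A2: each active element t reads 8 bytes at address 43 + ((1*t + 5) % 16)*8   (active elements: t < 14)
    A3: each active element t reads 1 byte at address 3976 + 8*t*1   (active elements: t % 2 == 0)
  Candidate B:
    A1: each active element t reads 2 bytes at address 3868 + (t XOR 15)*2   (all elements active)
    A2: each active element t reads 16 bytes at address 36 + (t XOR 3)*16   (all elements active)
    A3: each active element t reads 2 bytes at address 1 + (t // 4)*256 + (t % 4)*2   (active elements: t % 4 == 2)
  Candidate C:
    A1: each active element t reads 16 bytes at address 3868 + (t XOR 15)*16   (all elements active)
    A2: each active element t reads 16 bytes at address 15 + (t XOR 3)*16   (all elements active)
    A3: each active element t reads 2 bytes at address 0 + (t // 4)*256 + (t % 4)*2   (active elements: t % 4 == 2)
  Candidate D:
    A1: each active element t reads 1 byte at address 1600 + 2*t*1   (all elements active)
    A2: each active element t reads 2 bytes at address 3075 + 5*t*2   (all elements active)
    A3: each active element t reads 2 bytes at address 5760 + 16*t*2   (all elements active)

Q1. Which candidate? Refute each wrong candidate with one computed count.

A: A1 gives 2 transactions, not 5
B: A1 gives 1 transaction, not 5
D: A1 gives 1 transaction, not 5
C: all counts match (5,5,4)

Answer: C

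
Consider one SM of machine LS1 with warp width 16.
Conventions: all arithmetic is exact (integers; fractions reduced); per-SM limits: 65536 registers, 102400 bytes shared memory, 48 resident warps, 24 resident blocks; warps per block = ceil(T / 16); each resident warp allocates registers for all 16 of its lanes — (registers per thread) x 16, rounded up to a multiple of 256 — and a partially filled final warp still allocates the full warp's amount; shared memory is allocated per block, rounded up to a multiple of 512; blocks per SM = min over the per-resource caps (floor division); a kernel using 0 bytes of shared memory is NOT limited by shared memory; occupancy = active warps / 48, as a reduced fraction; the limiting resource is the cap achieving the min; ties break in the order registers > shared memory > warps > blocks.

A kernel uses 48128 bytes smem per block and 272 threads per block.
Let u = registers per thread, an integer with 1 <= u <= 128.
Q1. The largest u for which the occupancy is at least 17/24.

Answer: u = 112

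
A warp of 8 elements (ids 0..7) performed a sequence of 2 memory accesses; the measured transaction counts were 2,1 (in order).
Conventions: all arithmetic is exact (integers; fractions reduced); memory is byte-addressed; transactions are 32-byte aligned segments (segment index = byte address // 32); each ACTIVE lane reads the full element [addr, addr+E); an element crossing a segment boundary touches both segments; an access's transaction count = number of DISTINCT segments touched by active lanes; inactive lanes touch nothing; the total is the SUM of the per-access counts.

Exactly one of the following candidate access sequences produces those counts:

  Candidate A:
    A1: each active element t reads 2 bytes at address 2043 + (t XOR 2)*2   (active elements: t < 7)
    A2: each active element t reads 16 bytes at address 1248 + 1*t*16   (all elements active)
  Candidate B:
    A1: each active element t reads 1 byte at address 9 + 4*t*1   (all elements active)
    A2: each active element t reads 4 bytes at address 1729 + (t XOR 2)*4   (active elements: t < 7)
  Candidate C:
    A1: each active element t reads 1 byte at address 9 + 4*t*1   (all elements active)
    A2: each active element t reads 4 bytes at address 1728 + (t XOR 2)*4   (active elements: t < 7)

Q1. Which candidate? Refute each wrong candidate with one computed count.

A: A2 gives 4 transactions, not 1
B: A2 gives 2 transactions, not 1
C: all counts match (2,1)

Answer: C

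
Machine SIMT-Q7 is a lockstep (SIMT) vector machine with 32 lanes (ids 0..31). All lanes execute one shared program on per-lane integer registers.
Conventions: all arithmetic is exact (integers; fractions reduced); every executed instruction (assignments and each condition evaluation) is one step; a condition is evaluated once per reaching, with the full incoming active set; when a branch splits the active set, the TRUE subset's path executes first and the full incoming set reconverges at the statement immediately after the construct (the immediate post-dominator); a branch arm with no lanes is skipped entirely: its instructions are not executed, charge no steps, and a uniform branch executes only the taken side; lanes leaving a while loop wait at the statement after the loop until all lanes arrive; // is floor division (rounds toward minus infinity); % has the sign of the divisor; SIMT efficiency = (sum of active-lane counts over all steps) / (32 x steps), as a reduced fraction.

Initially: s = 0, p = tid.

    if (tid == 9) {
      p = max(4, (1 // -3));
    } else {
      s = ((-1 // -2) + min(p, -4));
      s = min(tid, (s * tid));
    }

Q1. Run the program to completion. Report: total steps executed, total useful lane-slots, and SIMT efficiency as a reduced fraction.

Answer: 4 steps, 95 useful, 95/128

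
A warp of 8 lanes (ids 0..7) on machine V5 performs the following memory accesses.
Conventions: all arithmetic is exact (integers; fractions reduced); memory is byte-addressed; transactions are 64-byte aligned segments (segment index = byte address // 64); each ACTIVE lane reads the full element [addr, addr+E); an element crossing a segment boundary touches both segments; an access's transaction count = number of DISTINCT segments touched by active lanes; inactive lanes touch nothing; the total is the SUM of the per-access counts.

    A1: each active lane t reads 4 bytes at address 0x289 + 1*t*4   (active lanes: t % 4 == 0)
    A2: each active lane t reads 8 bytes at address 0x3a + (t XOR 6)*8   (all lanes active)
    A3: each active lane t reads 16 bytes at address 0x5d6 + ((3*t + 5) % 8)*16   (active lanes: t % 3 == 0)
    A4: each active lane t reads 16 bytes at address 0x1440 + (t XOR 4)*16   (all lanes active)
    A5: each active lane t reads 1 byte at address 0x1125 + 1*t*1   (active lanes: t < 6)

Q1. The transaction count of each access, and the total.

A1: 1 transaction
A2: 2 transactions
A3: 2 transactions
A4: 2 transactions
A5: 1 transaction

Answer: 1,2,2,2,1; total 8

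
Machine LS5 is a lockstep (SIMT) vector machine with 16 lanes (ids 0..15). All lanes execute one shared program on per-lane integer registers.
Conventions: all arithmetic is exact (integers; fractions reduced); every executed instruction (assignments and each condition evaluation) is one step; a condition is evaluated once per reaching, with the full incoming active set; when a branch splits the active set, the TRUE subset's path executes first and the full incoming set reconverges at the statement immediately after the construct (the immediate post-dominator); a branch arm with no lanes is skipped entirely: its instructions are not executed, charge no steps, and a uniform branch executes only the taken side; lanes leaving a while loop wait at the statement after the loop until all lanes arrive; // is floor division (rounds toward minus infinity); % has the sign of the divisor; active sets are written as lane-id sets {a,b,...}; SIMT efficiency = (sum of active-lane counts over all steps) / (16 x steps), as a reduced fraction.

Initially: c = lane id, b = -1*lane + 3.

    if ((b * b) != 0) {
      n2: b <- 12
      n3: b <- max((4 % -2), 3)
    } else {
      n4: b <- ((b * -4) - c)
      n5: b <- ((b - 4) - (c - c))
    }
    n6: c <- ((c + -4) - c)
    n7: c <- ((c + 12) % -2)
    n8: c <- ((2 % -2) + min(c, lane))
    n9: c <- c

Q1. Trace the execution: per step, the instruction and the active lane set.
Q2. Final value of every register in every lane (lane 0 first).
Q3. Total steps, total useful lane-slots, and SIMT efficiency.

step 0: eval ((b * b) != 0)          {0,1,2,3,4,5,6,7,8,9,10,11,12,13,14,15}
step 1: b <- 12                      {0,1,2,4,5,6,7,8,9,10,11,12,13,14,15}
step 2: b <- max((4 % -2), 3)        {0,1,2,4,5,6,7,8,9,10,11,12,13,14,15}
step 3: b <- ((b * -4) - c)          {3}
step 4: b <- ((b - 4) - (c - c))     {3}
step 5: c <- ((c + -4) - c)          {0,1,2,3,4,5,6,7,8,9,10,11,12,13,14,15}
step 6: c <- ((c + 12) % -2)         {0,1,2,3,4,5,6,7,8,9,10,11,12,13,14,15}
step 7: c <- ((2 % -2) + min(c, lane)) {0,1,2,3,4,5,6,7,8,9,10,11,12,13,14,15}
step 8: c <- c                       {0,1,2,3,4,5,6,7,8,9,10,11,12,13,14,15}

Answer: 9 steps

c: 0,0,0,0,0,0,0,0,0,0,0,0,0,0,0,0
b: 3,3,3,-7,3,3,3,3,3,3,3,3,3,3,3,3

steps = 9; useful = 112; efficiency = 112/144 = 7/9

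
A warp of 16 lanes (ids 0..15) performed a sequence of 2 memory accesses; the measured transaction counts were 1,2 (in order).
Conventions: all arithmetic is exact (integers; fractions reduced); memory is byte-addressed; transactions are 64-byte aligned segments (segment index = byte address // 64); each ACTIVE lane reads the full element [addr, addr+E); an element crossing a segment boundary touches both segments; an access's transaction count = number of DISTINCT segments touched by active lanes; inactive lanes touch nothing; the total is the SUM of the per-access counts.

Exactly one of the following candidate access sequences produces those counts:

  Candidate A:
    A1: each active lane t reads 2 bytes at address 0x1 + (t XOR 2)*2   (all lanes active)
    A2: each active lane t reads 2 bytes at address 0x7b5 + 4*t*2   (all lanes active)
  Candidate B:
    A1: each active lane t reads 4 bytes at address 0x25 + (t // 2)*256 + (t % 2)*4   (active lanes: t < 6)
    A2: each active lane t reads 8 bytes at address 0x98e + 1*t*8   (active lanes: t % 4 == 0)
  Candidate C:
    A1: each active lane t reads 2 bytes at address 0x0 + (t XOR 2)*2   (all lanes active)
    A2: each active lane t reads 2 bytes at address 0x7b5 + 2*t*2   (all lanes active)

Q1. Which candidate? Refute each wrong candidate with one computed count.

A: A2 gives 3 transactions, not 2
B: A1 gives 3 transactions, not 1
C: all counts match (1,2)

Answer: C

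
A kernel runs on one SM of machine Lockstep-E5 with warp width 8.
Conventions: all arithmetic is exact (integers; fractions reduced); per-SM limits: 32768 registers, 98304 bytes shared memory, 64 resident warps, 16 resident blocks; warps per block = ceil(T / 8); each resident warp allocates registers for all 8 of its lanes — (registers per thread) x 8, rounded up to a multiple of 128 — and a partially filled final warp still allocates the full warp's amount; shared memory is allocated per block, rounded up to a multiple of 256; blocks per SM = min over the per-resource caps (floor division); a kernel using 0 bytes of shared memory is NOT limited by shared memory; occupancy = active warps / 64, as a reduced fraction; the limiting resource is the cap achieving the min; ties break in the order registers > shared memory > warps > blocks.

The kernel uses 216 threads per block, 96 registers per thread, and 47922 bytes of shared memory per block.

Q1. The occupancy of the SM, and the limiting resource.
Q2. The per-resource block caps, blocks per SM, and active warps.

Answer: occupancy 27/64, limited by registers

registers: 1 block
shared memory: 2 blocks
warps: 2 blocks
blocks: 16 blocks

Answer: 1 block, 27 active warps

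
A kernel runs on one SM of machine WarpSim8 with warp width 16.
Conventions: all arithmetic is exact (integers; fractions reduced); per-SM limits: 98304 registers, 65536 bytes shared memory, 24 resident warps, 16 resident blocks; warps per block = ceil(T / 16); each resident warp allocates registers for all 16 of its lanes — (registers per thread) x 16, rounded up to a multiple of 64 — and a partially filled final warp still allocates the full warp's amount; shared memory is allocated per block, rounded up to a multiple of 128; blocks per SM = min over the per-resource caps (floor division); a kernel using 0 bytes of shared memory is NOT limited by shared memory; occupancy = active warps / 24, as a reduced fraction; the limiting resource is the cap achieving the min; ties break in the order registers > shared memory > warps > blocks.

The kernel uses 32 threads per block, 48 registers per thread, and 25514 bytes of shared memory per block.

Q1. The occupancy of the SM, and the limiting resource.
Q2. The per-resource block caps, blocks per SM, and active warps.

Answer: occupancy 1/6, limited by shared memory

registers: 64 blocks
shared memory: 2 blocks
warps: 12 blocks
blocks: 16 blocks

Answer: 2 blocks, 4 active warps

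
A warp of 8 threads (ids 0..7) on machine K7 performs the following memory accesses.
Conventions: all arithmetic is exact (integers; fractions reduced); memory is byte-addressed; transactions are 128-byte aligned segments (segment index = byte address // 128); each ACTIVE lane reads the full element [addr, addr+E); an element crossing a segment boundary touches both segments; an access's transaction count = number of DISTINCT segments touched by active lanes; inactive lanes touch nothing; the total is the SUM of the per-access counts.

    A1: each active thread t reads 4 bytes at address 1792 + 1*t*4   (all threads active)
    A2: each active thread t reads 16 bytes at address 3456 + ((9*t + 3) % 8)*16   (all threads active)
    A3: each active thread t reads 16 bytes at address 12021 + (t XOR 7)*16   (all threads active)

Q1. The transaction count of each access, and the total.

A1: 1 transaction
A2: 1 transaction
A3: 2 transactions

Answer: 1,1,2; total 4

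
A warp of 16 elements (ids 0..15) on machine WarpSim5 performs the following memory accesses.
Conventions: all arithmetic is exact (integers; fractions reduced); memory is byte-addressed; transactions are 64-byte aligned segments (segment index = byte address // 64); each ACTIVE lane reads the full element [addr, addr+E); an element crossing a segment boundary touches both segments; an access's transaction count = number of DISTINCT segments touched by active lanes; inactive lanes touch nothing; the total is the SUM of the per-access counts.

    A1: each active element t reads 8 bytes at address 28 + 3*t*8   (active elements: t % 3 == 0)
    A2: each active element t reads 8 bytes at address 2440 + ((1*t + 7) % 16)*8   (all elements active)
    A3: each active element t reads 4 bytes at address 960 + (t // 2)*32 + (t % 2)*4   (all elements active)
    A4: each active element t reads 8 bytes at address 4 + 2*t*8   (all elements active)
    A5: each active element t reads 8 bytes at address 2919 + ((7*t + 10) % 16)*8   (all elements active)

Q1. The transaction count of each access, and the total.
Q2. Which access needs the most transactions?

A1: 7 transactions
A2: 3 transactions
A3: 4 transactions
A4: 4 transactions
A5: 3 transactions

Answer: 7,3,4,4,3; total 21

Answer: A1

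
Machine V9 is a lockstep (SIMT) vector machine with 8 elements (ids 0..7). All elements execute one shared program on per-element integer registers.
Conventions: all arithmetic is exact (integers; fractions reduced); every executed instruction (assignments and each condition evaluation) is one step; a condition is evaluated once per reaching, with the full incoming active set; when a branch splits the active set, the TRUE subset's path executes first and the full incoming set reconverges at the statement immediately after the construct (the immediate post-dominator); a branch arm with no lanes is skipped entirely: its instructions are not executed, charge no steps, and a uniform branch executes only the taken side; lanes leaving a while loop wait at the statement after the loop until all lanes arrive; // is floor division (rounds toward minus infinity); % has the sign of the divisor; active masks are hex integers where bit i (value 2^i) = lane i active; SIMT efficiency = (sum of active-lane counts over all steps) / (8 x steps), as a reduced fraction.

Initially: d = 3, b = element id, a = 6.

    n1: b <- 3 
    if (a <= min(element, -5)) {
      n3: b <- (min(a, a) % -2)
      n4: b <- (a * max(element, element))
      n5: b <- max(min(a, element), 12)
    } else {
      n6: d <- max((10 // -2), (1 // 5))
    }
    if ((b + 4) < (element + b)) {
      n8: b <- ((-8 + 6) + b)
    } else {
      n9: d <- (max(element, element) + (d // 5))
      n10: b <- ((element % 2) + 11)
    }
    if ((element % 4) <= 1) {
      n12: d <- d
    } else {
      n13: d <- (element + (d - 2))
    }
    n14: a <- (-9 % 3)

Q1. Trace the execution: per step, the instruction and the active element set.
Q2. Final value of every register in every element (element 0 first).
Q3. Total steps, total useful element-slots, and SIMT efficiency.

step 0: b <- 3                       0xff
step 1: eval (a <= min(element, -5)) 0xff
step 2: d <- max((10 // -2), (1 // 5)) 0xff
step 3: eval ((b + 4) < (element + b)) 0xff
step 4: b <- ((-8 + 6) + b)          0xe0
step 5: d <- (max(element, element) + (d // 5)) 0x1f
step 6: b <- ((element % 2) + 11)    0x1f
step 7: eval ((element % 4) <= 1)    0xff
step 8: d <- d                       0x33
step 9: d <- (element + (d - 2))     0xcc
step 10: a <- (-9 % 3)                0xff

Answer: 11 steps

d: 0,1,2,4,4,0,4,5
b: 11,12,11,12,11,1,1,1
a: 0,0,0,0,0,0,0,0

steps = 11; useful = 69; efficiency = 69/88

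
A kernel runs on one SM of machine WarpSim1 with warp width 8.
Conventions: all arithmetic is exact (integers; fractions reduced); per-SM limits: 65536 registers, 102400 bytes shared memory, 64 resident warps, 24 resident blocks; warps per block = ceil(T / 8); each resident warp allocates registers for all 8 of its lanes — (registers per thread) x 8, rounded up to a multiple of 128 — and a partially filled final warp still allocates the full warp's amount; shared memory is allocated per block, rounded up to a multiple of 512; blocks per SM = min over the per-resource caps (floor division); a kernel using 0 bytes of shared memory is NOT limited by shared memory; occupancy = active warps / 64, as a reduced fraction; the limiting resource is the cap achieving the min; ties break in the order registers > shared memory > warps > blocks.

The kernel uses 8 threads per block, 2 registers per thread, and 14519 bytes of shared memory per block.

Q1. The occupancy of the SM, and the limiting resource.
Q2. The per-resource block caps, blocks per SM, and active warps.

Answer: occupancy 3/32, limited by shared memory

registers: 512 blocks
shared memory: 6 blocks
warps: 64 blocks
blocks: 24 blocks

Answer: 6 blocks, 6 active warps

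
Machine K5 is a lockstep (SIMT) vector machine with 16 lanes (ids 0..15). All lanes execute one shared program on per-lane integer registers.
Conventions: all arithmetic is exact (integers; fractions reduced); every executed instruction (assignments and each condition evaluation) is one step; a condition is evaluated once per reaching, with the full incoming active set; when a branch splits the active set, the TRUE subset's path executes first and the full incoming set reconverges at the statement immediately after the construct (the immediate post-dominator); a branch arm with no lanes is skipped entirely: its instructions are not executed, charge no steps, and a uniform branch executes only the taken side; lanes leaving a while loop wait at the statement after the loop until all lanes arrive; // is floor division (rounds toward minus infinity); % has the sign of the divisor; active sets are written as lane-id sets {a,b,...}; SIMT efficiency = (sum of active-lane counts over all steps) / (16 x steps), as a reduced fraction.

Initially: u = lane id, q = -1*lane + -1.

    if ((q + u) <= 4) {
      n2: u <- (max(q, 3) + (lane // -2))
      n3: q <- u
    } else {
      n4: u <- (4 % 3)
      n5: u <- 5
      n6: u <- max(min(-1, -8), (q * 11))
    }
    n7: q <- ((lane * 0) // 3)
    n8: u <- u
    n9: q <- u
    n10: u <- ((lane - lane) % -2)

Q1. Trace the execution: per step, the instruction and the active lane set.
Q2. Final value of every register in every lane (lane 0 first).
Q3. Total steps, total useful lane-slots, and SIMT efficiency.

step 0: eval ((q + u) <= 4)          {0,1,2,3,4,5,6,7,8,9,10,11,12,13,14,15}
step 1: u <- (max(q, 3) + (lane // -2)) {0,1,2,3,4,5,6,7,8,9,10,11,12,13,14,15}
step 2: q <- u                       {0,1,2,3,4,5,6,7,8,9,10,11,12,13,14,15}
step 3: q <- ((lane * 0) // 3)       {0,1,2,3,4,5,6,7,8,9,10,11,12,13,14,15}
step 4: u <- u                       {0,1,2,3,4,5,6,7,8,9,10,11,12,13,14,15}
step 5: q <- u                       {0,1,2,3,4,5,6,7,8,9,10,11,12,13,14,15}
step 6: u <- ((lane - lane) % -2)    {0,1,2,3,4,5,6,7,8,9,10,11,12,13,14,15}

Answer: 7 steps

u: 0,0,0,0,0,0,0,0,0,0,0,0,0,0,0,0
q: 3,2,2,1,1,0,0,-1,-1,-2,-2,-3,-3,-4,-4,-5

steps = 7; useful = 112; efficiency = 112/112 = 1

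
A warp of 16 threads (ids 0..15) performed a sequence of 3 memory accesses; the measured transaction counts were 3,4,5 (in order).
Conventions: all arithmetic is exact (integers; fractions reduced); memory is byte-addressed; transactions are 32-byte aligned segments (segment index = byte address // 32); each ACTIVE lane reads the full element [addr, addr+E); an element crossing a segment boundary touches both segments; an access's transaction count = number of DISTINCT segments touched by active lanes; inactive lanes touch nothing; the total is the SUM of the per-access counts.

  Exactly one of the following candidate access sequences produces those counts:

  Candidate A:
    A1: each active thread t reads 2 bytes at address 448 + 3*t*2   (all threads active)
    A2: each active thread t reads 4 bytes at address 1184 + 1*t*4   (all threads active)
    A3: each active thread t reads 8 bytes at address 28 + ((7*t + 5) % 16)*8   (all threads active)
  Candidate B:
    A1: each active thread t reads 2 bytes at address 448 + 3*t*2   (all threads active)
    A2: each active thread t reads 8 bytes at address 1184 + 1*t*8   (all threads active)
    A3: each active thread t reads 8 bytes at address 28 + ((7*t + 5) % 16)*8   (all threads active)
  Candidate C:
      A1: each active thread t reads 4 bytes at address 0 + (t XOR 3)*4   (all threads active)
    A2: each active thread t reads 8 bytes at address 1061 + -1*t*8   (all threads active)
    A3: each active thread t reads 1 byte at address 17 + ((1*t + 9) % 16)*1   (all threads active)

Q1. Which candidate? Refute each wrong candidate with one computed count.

A: A2 gives 2 transactions, not 4
C: A1 gives 2 transactions, not 3
B: all counts match (3,4,5)

Answer: B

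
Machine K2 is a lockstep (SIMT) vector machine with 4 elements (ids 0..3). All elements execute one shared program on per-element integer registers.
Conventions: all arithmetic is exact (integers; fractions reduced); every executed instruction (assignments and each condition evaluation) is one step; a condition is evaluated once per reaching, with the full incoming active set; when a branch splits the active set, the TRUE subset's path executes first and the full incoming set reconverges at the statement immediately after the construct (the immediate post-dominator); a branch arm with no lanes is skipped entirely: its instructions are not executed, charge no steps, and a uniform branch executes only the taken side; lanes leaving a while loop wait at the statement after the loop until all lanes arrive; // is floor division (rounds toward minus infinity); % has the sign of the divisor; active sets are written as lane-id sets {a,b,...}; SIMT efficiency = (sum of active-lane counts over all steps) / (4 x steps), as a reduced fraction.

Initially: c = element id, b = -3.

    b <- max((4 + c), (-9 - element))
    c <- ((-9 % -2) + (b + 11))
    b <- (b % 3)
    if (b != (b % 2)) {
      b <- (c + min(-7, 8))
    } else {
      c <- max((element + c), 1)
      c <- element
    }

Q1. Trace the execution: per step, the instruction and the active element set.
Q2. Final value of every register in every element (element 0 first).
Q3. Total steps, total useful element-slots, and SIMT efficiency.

step 0: b <- max((4 + c), (-9 - element)) {0,1,2,3}
step 1: c <- ((-9 % -2) + (b + 11))  {0,1,2,3}
step 2: b <- (b % 3)                 {0,1,2,3}
step 3: eval (b != (b % 2))          {0,1,2,3}
step 4: b <- (c + min(-7, 8))        {1}
step 5: c <- max((element + c), 1)   {0,2,3}
step 6: c <- element                 {0,2,3}

Answer: 7 steps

c: 0,15,2,3
b: 1,8,0,1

steps = 7; useful = 23; efficiency = 23/28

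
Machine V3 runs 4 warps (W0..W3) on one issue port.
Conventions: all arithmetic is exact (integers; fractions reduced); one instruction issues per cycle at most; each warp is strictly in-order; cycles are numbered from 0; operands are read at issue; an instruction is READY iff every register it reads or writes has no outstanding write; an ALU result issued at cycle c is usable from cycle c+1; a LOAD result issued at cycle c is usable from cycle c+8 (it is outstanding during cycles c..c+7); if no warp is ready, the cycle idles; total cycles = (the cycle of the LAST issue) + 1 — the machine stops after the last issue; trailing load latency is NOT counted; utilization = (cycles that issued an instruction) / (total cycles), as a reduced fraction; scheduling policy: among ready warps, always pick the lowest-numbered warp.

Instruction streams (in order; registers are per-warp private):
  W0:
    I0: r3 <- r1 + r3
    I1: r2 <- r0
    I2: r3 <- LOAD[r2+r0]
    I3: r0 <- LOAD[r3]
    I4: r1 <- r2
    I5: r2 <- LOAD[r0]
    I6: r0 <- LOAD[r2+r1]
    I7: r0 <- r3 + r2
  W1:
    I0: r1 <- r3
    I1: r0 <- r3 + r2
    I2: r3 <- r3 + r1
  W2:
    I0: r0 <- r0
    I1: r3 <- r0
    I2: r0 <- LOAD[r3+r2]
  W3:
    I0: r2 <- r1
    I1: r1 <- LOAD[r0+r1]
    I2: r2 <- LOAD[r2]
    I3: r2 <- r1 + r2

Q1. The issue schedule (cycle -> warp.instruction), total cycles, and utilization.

cycle 0: W0.I0
cycle 1: W0.I1
cycle 2: W0.I2
cycle 3: W1.I0
cycle 4: W1.I1
cycle 5: W1.I2
cycle 6: W2.I0
cycle 7: W2.I1
cycle 8: W2.I2
cycle 9: W3.I0
cycle 10: W0.I3
cycle 11: W0.I4
cycle 12: W3.I1
cycle 13: W3.I2
cycle 14: idle
cycle 15: idle
cycle 16: idle
cycle 17: idle
cycle 18: W0.I5
cycle 19: idle
cycle 20: idle
cycle 21: W3.I3
cycle 22: idle
cycle 23: idle
cycle 24: idle
cycle 25: idle
cycle 26: W0.I6
cycle 27: idle
cycle 28: idle
cycle 29: idle
cycle 30: idle
cycle 31: idle
cycle 32: idle
cycle 33: idle
cycle 34: W0.I7

Answer: 35 cycles, utilization 18/35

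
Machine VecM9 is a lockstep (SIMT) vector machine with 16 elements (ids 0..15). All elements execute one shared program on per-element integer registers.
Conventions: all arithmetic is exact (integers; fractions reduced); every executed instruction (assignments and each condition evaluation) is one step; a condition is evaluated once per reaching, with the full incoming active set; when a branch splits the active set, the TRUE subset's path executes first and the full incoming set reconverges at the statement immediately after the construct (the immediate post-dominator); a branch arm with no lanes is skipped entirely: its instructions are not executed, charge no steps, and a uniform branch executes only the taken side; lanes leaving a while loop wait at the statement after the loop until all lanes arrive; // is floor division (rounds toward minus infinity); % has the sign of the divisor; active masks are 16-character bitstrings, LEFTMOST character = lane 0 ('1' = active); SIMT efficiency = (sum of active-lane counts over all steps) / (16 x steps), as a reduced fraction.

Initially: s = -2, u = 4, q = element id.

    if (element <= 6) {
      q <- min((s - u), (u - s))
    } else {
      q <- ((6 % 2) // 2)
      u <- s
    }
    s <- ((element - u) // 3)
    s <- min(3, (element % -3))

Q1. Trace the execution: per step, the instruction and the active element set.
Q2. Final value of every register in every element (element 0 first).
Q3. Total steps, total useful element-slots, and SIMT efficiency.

step 0: eval (element <= 6)          1111111111111111
step 1: q <- min((s - u), (u - s))   1111111000000000
step 2: q <- ((6 % 2) // 2)          0000000111111111
step 3: u <- s                       0000000111111111
step 4: s <- ((element - u) // 3)    1111111111111111
step 5: s <- min(3, (element % -3))  1111111111111111

Answer: 6 steps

s: 0,-2,-1,0,-2,-1,0,-2,-1,0,-2,-1,0,-2,-1,0
u: 4,4,4,4,4,4,4,-2,-2,-2,-2,-2,-2,-2,-2,-2
q: -6,-6,-6,-6,-6,-6,-6,0,0,0,0,0,0,0,0,0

steps = 6; useful = 73; efficiency = 73/96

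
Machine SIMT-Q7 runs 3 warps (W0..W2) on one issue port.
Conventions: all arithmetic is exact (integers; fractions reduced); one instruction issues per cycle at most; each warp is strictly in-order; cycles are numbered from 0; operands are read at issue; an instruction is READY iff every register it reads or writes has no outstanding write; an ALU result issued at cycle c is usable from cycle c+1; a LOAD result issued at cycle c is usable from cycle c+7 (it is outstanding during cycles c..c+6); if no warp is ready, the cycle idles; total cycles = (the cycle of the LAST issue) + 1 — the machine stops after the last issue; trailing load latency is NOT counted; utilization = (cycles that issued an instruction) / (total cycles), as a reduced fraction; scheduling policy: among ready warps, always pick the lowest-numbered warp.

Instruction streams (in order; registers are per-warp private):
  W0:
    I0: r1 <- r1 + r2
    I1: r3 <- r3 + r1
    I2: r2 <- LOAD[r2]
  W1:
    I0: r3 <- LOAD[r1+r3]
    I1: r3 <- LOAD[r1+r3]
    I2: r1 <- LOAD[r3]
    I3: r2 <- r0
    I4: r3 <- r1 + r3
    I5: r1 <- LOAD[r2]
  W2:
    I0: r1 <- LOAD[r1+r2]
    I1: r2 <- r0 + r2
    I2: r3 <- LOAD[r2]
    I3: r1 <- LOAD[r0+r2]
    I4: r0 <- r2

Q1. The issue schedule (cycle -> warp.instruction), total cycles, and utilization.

cycle 0: W0.I0
cycle 1: W0.I1
cycle 2: W0.I2
cycle 3: W1.I0
cycle 4: W2.I0
cycle 5: W2.I1
cycle 6: W2.I2
cycle 7: idle
cycle 8: idle
cycle 9: idle
cycle 10: W1.I1
cycle 11: W2.I3
cycle 12: W2.I4
cycle 13: idle
cycle 14: idle
cycle 15: idle
cycle 16: idle
cycle 17: W1.I2
cycle 18: W1.I3
cycle 19: idle
cycle 20: idle
cycle 21: idle
cycle 22: idle
cycle 23: idle
cycle 24: W1.I4
cycle 25: W1.I5

Answer: 26 cycles, utilization 7/13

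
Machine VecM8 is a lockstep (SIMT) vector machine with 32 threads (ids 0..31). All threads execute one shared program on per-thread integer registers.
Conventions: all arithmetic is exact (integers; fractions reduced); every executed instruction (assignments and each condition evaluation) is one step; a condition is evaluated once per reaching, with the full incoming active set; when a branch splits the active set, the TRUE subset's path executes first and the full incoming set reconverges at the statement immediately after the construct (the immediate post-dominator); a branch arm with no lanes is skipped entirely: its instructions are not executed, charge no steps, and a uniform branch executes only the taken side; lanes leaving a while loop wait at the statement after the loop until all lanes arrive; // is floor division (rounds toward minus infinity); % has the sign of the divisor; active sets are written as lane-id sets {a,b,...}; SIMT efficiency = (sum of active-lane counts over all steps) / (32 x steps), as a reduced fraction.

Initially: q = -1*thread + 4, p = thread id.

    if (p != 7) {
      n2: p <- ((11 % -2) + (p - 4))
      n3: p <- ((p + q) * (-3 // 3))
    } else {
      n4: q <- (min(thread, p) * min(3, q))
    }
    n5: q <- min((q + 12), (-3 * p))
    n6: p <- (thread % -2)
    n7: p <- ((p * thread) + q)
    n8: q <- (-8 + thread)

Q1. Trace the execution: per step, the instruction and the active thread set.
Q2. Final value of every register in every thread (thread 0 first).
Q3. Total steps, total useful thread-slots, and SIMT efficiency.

step 0: eval (p != 7)                {0,1,2,3,4,5,6,7,8,9,10,11,12,13,14,15,16,17,18,19,20,21,22,23,24,25,26,27,28,29,30,31}
step 1: p <- ((11 % -2) + (p - 4))   {0,1,2,3,4,5,6,8,9,10,11,12,13,14,15,16,17,18,19,20,21,22,23,24,25,26,27,28,29,30,31}
step 2: p <- ((p + q) * (-3 // 3))   {0,1,2,3,4,5,6,8,9,10,11,12,13,14,15,16,17,18,19,20,21,22,23,24,25,26,27,28,29,30,31}
step 3: q <- (min(thread, p) * min(3, q)) {7}
step 4: q <- min((q + 12), (-3 * p)) {0,1,2,3,4,5,6,7,8,9,10,11,12,13,14,15,16,17,18,19,20,21,22,23,24,25,26,27,28,29,30,31}
step 5: p <- (thread % -2)           {0,1,2,3,4,5,6,7,8,9,10,11,12,13,14,15,16,17,18,19,20,21,22,23,24,25,26,27,28,29,30,31}
step 6: p <- ((p * thread) + q)      {0,1,2,3,4,5,6,7,8,9,10,11,12,13,14,15,16,17,18,19,20,21,22,23,24,25,26,27,28,29,30,31}
step 7: q <- (-8 + thread)           {0,1,2,3,4,5,6,7,8,9,10,11,12,13,14,15,16,17,18,19,20,21,22,23,24,25,26,27,28,29,30,31}

Answer: 8 steps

q: -8,-7,-6,-5,-4,-3,-2,-1,0,1,2,3,4,5,6,7,8,9,10,11,12,13,14,15,16,17,18,19,20,21,22,23
p: -3,-4,-3,-6,-3,-8,-3,-28,-3,-12,-3,-14,-3,-16,-3,-18,-3,-20,-3,-22,-4,-26,-6,-30,-8,-34,-10,-38,-12,-42,-14,-46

steps = 8; useful = 223; efficiency = 223/256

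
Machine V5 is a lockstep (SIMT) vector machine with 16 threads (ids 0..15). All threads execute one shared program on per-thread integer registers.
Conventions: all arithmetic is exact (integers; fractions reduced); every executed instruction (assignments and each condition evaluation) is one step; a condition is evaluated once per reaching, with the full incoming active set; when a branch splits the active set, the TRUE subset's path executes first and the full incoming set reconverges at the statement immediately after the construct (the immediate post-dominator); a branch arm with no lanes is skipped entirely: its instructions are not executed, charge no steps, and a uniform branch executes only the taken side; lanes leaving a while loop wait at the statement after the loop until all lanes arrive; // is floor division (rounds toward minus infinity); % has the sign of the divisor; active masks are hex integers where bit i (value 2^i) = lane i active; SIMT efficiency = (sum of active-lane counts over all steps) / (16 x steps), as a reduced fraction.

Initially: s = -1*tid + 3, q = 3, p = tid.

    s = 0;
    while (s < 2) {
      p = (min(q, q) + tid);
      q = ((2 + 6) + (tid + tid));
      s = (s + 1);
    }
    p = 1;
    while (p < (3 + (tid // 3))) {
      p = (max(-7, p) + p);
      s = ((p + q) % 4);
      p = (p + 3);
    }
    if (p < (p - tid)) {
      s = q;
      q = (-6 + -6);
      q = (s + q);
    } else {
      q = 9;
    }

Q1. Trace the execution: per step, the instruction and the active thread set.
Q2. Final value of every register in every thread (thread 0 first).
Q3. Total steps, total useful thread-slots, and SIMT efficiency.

step 0: s <- 0                       0xffff
step 1: eval (s < 2)                 0xffff
step 2: p <- (min(q, q) + tid)       0xffff
step 3: q <- ((2 + 6) + (tid + tid)) 0xffff
step 4: s <- (s + 1)                 0xffff
step 5: eval (s < 2)                 0xffff
step 6: p <- (min(q, q) + tid)       0xffff
step 7: q <- ((2 + 6) + (tid + tid)) 0xffff
step 8: s <- (s + 1)                 0xffff
step 9: eval (s < 2)                 0xffff
step 10: p <- 1                       0xffff
step 11: eval (p < (3 + (tid // 3)))  0xffff
step 12: p <- (max(-7, p) + p)        0xffff
step 13: s <- ((p + q) % 4)           0xffff
step 14: p <- (p + 3)                 0xffff
step 15: eval (p < (3 + (tid // 3)))  0xffff
step 16: p <- (max(-7, p) + p)        0xfe00
step 17: s <- ((p + q) % 4)           0xfe00
step 18: p <- (p + 3)                 0xfe00
step 19: eval (p < (3 + (tid // 3)))  0xfe00
step 20: eval (p < (p - tid))         0xffff
step 21: q <- 9                       0xffff

Answer: 22 steps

s: 2,0,2,0,2,0,2,0,2,0,2,0,2,0,2,0
q: 9,9,9,9,9,9,9,9,9,9,9,9,9,9,9,9
p: 5,5,5,5,5,5,5,5,5,13,13,13,13,13,13,13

steps = 22; useful = 316; efficiency = 316/352 = 79/88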